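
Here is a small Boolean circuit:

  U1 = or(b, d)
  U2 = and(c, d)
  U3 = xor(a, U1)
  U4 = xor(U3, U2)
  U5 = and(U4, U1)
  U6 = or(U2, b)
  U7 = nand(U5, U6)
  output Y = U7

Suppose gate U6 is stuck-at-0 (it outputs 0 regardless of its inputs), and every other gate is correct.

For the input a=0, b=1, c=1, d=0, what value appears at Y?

Propagate with U6 forced: U1=1, U2=0, U3=1, U4=1, U5=1, U6=0 [stuck-at-0], U7=1.
So Y = 1. (Without the fault it would be 0.)

1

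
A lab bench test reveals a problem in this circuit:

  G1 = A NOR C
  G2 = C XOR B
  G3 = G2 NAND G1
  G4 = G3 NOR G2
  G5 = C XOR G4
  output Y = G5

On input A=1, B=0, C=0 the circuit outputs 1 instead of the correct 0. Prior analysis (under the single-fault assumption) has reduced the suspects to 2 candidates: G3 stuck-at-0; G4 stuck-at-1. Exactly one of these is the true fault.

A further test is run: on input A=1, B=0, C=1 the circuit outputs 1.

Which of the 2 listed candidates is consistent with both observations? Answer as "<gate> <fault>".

G3 stuck-at-0

Evaluate each candidate on input A=1, B=0, C=1:
  G3 stuck-at-0: G1=0, G2=1, G3=0 [stuck-at-0], G4=0, G5=1 → 1 — matches
  G4 stuck-at-1: G1=0, G2=1, G3=1, G4=1 [stuck-at-1], G5=0 → 0 — eliminated
Only G3 stuck-at-0 reproduces the observed 1.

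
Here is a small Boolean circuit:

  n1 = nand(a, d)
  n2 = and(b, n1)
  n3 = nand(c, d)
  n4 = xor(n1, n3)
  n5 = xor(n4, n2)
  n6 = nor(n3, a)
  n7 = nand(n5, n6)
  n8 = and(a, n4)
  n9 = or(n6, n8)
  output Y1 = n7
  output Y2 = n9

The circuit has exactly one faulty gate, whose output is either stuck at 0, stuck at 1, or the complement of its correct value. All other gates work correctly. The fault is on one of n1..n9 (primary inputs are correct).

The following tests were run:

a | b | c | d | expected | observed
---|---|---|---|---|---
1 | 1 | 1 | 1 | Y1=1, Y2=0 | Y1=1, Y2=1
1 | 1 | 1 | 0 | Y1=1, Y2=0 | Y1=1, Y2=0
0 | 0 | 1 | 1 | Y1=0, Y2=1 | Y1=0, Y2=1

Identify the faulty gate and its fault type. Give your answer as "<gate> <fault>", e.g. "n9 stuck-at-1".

n1 stuck-at-1

Fault-free values for test 1 (a=1, b=1, c=1, d=1): n1=0, n2=0, n3=0, n4=0, n5=0, n6=0, n7=1, n8=0, n9=0, giving Y1=1, Y2=0. Observed Y1=1, Y2=1.
Test 1: faults giving observed Y1=1, Y2=1 are {n1 stuck-at-1, n1 inverted output, n3 stuck-at-1, n3 inverted output, n4 stuck-at-1, n4 inverted output, n6 stuck-at-1, n6 inverted output, n8 stuck-at-1, n8 inverted output, n9 stuck-at-1, n9 inverted output}.
Test 2 (a=1, b=1, c=1, d=0): fault-free n1=1, n2=1, n3=1, n4=0, n5=1, n6=0, n7=1, n8=0, n9=0 → Y1=1, Y2=0; observed Y1=1, Y2=0. Eliminates n1 inverted output, n3 inverted output, n4 stuck-at-1, n4 inverted output, n6 stuck-at-1, n6 inverted output, n8 stuck-at-1, n8 inverted output, n9 stuck-at-1, n9 inverted output.
Test 3 (a=0, b=0, c=1, d=1): fault-free n1=1, n2=0, n3=0, n4=1, n5=1, n6=1, n7=0, n8=0, n9=1 → Y1=0, Y2=1; observed Y1=0, Y2=1. Eliminates n3 stuck-at-1.
Only n1 stuck-at-1 is consistent with every test.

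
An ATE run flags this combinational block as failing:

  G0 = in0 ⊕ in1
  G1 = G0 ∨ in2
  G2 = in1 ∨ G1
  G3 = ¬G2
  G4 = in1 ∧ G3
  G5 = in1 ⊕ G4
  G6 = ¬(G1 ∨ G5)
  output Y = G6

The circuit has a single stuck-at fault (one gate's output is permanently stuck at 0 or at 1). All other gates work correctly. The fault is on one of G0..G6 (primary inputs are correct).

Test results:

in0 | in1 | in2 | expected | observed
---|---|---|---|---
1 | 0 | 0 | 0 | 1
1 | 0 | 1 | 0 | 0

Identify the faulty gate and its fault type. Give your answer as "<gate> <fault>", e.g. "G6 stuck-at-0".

Fault-free values for test 1 (in0=1, in1=0, in2=0): G0=1, G1=1, G2=1, G3=0, G4=0, G5=0, G6=0, giving Y=0. Observed 1.
Test 1: faults giving observed 1 are {G0 stuck-at-0, G1 stuck-at-0, G6 stuck-at-1}.
Test 2 (in0=1, in1=0, in2=1): fault-free G0=1, G1=1, G2=1, G3=0, G4=0, G5=0, G6=0 → 0; observed 0. Eliminates G1 stuck-at-0, G6 stuck-at-1.
Only G0 stuck-at-0 is consistent with every test.

G0 stuck-at-0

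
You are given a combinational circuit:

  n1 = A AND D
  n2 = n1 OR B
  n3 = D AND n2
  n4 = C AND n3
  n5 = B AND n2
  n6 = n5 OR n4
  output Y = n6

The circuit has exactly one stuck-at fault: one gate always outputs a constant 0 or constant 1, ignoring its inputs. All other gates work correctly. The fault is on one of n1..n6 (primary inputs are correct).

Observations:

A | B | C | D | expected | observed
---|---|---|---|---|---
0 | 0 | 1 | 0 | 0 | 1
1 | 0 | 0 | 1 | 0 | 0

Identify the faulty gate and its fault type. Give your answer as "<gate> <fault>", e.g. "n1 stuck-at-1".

Fault-free values for test 1 (A=0, B=0, C=1, D=0): n1=0, n2=0, n3=0, n4=0, n5=0, n6=0, giving Y=0. Observed 1.
Test 1: faults giving observed 1 are {n3 stuck-at-1, n4 stuck-at-1, n5 stuck-at-1, n6 stuck-at-1}.
Test 2 (A=1, B=0, C=0, D=1): fault-free n1=1, n2=1, n3=1, n4=0, n5=0, n6=0 → 0; observed 0. Eliminates n4 stuck-at-1, n5 stuck-at-1, n6 stuck-at-1.
Only n3 stuck-at-1 is consistent with every test.

n3 stuck-at-1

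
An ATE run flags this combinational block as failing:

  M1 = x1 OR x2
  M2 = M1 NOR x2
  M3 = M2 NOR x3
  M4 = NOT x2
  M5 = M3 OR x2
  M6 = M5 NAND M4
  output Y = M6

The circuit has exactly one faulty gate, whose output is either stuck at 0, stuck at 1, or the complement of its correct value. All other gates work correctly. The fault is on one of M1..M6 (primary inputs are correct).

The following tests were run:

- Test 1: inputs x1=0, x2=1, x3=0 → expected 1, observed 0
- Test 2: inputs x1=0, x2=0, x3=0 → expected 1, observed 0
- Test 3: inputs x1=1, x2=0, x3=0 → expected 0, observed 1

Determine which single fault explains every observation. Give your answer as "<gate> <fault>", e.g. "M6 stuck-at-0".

Fault-free values for test 1 (x1=0, x2=1, x3=0): M1=1, M2=0, M3=1, M4=0, M5=1, M6=1, giving Y=1. Observed 0.
Test 1: faults giving observed 0 are {M4 stuck-at-1, M4 inverted output, M6 stuck-at-0, M6 inverted output}.
Test 2 (x1=0, x2=0, x3=0): fault-free M1=0, M2=1, M3=0, M4=1, M5=0, M6=1 → 1; observed 0. Eliminates M4 stuck-at-1, M4 inverted output.
Test 3 (x1=1, x2=0, x3=0): fault-free M1=1, M2=0, M3=1, M4=1, M5=1, M6=0 → 0; observed 1. Eliminates M6 stuck-at-0.
Only M6 inverted output is consistent with every test.

M6 inverted output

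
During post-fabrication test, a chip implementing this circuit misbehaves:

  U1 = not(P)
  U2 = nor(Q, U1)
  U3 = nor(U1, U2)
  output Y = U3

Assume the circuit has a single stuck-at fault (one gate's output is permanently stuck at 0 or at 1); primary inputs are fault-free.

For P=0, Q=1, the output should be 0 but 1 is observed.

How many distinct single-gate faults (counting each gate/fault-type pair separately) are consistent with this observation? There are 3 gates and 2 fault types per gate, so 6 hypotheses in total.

2

Fault-free: U1=1, U2=0, U3=0 → 0. Observed 1.
  U1 stuck-at-0: output 1 ✓
  U1 stuck-at-1: output 0 ✗
  U2 stuck-at-0: output 0 ✗
  U2 stuck-at-1: output 0 ✗
  U3 stuck-at-0: output 0 ✗
  U3 stuck-at-1: output 1 ✓
Consistent faults: {U1 stuck-at-0, U3 stuck-at-1} — 2 in all.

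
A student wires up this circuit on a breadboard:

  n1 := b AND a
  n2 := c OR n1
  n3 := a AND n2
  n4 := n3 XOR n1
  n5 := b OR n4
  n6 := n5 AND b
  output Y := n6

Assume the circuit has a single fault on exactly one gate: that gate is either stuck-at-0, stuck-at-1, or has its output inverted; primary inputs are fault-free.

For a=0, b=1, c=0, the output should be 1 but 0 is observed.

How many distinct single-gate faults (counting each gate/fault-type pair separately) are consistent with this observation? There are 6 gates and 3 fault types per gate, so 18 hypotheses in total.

4

Fault-free: n1=0, n2=0, n3=0, n4=0, n5=1, n6=1 → 1. Observed 0.
  n1: none of the 3 fault types match ✗
  n2: none of the 3 fault types match ✗
  n3: none of the 3 fault types match ✗
  n4: none of the 3 fault types match ✗
  n5: stuck-at-0, inverted output ✓; others ✗
  n6: stuck-at-0, inverted output ✓; others ✗
Consistent faults: {n5 stuck-at-0, n5 inverted output, n6 stuck-at-0, n6 inverted output} — 4 in all.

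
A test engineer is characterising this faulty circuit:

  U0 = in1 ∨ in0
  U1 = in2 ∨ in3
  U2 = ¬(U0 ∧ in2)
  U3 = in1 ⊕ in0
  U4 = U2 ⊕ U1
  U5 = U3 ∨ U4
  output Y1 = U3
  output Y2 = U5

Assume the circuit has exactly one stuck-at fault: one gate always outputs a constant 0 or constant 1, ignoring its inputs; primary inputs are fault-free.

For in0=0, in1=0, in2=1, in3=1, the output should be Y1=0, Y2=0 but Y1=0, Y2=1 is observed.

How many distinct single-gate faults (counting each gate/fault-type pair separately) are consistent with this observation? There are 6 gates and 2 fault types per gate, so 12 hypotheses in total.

5

Fault-free: U0=0, U1=1, U2=1, U3=0, U4=0, U5=0 → Y1=0, Y2=0. Observed Y1=0, Y2=1.
  U0 stuck-at-0: output Y1=0, Y2=0 ✗
  U0 stuck-at-1: output Y1=0, Y2=1 ✓
  U1 stuck-at-0: output Y1=0, Y2=1 ✓
  U1 stuck-at-1: output Y1=0, Y2=0 ✗
  U2 stuck-at-0: output Y1=0, Y2=1 ✓
  U2 stuck-at-1: output Y1=0, Y2=0 ✗
  U3 stuck-at-0: output Y1=0, Y2=0 ✗
  U3 stuck-at-1: output Y1=1, Y2=1 ✗
  U4 stuck-at-0: output Y1=0, Y2=0 ✗
  U4 stuck-at-1: output Y1=0, Y2=1 ✓
  U5 stuck-at-0: output Y1=0, Y2=0 ✗
  U5 stuck-at-1: output Y1=0, Y2=1 ✓
Consistent faults: {U0 stuck-at-1, U1 stuck-at-0, U2 stuck-at-0, U4 stuck-at-1, U5 stuck-at-1} — 5 in all.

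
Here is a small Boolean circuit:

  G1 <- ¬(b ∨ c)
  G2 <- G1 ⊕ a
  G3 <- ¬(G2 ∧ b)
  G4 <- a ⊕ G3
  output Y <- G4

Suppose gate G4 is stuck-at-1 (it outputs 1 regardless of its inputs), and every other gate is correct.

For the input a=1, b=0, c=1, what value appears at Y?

Propagate with G4 forced: G1=0, G2=1, G3=1, G4=1 [stuck-at-1].
So Y = 1. (Without the fault it would be 0.)

1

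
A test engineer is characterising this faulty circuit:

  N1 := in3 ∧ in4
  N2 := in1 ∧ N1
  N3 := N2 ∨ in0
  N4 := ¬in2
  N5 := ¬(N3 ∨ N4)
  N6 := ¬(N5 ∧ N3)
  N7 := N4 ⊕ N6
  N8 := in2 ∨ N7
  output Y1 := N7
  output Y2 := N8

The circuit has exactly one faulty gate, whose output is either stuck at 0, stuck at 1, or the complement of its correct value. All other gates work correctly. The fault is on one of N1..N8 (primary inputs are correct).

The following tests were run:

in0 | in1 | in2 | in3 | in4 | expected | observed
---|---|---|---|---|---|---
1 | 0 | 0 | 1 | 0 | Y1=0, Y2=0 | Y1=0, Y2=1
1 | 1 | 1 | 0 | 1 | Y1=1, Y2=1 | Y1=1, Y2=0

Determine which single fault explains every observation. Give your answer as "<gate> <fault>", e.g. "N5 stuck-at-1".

Fault-free values for test 1 (in0=1, in1=0, in2=0, in3=1, in4=0): N1=0, N2=0, N3=1, N4=1, N5=0, N6=1, N7=0, N8=0, giving Y1=0, Y2=0. Observed Y1=0, Y2=1.
Test 1: faults giving observed Y1=0, Y2=1 are {N8 stuck-at-1, N8 inverted output}.
Test 2 (in0=1, in1=1, in2=1, in3=0, in4=1): fault-free N1=0, N2=0, N3=1, N4=0, N5=0, N6=1, N7=1, N8=1 → Y1=1, Y2=1; observed Y1=1, Y2=0. Eliminates N8 stuck-at-1.
Only N8 inverted output is consistent with every test.

N8 inverted output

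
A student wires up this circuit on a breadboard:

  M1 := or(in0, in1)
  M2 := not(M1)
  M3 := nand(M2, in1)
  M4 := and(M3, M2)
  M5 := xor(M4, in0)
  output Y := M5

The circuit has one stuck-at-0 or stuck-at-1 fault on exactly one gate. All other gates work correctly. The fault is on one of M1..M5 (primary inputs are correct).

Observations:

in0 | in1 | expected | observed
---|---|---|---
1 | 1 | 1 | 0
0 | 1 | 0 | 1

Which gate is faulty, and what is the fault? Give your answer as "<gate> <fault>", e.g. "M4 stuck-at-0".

Fault-free values for test 1 (in0=1, in1=1): M1=1, M2=0, M3=1, M4=0, M5=1, giving Y=1. Observed 0.
Test 1: faults giving observed 0 are {M4 stuck-at-1, M5 stuck-at-0}.
Test 2 (in0=0, in1=1): fault-free M1=1, M2=0, M3=1, M4=0, M5=0 → 0; observed 1. Eliminates M5 stuck-at-0.
Only M4 stuck-at-1 is consistent with every test.

M4 stuck-at-1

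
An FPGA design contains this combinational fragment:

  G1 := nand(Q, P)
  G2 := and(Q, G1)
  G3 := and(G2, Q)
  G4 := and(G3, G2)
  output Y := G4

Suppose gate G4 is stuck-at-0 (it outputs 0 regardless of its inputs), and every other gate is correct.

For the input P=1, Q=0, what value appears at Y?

Propagate with G4 forced: G1=1, G2=0, G3=0, G4=0 [stuck-at-0].
So Y = 0. (Same as the fault-free value — the fault is masked on this input.)

0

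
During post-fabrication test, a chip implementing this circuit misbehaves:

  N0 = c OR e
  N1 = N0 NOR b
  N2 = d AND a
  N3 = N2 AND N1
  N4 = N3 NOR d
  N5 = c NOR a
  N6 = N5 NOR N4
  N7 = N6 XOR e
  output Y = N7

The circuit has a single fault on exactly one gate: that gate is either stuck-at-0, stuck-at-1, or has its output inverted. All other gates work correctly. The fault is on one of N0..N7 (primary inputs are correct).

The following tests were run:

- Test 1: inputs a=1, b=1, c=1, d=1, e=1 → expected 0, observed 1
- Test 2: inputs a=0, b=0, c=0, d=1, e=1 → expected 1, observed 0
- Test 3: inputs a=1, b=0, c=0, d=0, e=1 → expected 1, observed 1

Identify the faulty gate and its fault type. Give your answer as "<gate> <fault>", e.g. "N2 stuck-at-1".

N5 inverted output

Fault-free values for test 1 (a=1, b=1, c=1, d=1, e=1): N0=1, N1=0, N2=1, N3=0, N4=0, N5=0, N6=1, N7=0, giving Y=0. Observed 1.
Test 1: faults giving observed 1 are {N4 stuck-at-1, N4 inverted output, N5 stuck-at-1, N5 inverted output, N6 stuck-at-0, N6 inverted output, N7 stuck-at-1, N7 inverted output}.
Test 2 (a=0, b=0, c=0, d=1, e=1): fault-free N0=1, N1=0, N2=0, N3=0, N4=0, N5=1, N6=0, N7=1 → 1; observed 0. Eliminates N4 stuck-at-1, N4 inverted output, N5 stuck-at-1, N6 stuck-at-0, N7 stuck-at-1.
Test 3 (a=1, b=0, c=0, d=0, e=1): fault-free N0=1, N1=0, N2=0, N3=0, N4=1, N5=0, N6=0, N7=1 → 1; observed 1. Eliminates N6 inverted output, N7 inverted output.
Only N5 inverted output is consistent with every test.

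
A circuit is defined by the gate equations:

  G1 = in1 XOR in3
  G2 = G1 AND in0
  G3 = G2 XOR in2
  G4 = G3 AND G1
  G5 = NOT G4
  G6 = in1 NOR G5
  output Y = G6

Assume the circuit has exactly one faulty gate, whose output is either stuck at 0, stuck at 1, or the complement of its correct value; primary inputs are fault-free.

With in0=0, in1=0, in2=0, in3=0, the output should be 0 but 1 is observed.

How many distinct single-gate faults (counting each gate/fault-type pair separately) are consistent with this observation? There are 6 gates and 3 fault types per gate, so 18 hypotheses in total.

Fault-free: G1=0, G2=0, G3=0, G4=0, G5=1, G6=0 → 0. Observed 1.
  G1: none of the 3 fault types match ✗
  G2: none of the 3 fault types match ✗
  G3: none of the 3 fault types match ✗
  G4: stuck-at-1, inverted output ✓; others ✗
  G5: stuck-at-0, inverted output ✓; others ✗
  G6: stuck-at-1, inverted output ✓; others ✗
Consistent faults: {G4 stuck-at-1, G4 inverted output, G5 stuck-at-0, G5 inverted output, G6 stuck-at-1, G6 inverted output} — 6 in all.

6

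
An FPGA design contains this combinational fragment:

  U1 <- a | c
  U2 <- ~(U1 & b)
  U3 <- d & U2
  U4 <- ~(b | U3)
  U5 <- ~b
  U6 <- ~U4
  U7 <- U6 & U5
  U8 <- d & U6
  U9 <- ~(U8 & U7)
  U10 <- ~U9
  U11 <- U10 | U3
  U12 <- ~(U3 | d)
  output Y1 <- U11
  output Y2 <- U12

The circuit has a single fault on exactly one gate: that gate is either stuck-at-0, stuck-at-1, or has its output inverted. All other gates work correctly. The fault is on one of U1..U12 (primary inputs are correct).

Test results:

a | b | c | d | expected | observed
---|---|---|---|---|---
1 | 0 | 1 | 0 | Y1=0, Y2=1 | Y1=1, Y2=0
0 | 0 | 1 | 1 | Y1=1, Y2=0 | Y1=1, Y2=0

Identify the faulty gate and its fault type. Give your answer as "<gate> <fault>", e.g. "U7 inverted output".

Fault-free values for test 1 (a=1, b=0, c=1, d=0): U1=1, U2=1, U3=0, U4=1, U5=1, U6=0, U7=0, U8=0, U9=1, U10=0, U11=0, U12=1, giving Y1=0, Y2=1. Observed Y1=1, Y2=0.
Test 1: faults giving observed Y1=1, Y2=0 are {U3 stuck-at-1, U3 inverted output}.
Test 2 (a=0, b=0, c=1, d=1): fault-free U1=1, U2=1, U3=1, U4=0, U5=1, U6=1, U7=1, U8=1, U9=0, U10=1, U11=1, U12=0 → Y1=1, Y2=0; observed Y1=1, Y2=0. Eliminates U3 inverted output.
Only U3 stuck-at-1 is consistent with every test.

U3 stuck-at-1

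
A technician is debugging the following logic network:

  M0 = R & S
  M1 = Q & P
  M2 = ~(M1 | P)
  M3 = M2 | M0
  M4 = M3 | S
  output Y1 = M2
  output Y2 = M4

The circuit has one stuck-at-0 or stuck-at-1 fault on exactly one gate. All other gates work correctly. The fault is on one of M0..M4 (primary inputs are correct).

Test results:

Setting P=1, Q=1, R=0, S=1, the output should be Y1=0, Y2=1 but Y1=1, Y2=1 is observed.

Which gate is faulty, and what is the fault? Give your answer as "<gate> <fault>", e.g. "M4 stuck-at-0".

M2 stuck-at-1

Fault-free values for test 1 (P=1, Q=1, R=0, S=1): M0=0, M1=1, M2=0, M3=0, M4=1, giving Y1=0, Y2=1. Observed Y1=1, Y2=1.
Test 1: faults giving observed Y1=1, Y2=1 are {M2 stuck-at-1}.
Only M2 stuck-at-1 is consistent with every test.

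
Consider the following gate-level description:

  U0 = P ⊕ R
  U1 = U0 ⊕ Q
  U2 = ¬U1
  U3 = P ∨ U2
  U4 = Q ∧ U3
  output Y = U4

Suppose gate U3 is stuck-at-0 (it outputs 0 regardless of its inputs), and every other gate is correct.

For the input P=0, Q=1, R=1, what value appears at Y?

Propagate with U3 forced: U0=1, U1=0, U2=1, U3=0 [stuck-at-0], U4=0.
So Y = 0. (Without the fault it would be 1.)

0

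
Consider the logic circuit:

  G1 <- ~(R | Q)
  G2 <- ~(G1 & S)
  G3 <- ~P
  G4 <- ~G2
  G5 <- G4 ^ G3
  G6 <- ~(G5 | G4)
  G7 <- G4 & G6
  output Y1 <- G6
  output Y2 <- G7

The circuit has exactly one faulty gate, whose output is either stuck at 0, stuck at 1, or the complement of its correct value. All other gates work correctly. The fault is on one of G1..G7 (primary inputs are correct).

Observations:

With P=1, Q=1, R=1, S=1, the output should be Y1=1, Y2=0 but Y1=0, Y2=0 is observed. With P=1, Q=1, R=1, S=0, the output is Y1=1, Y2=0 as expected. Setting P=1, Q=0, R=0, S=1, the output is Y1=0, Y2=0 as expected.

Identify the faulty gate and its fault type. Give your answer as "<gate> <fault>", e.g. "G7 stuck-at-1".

Fault-free values for test 1 (P=1, Q=1, R=1, S=1): G1=0, G2=1, G3=0, G4=0, G5=0, G6=1, G7=0, giving Y1=1, Y2=0. Observed Y1=0, Y2=0.
Test 1: faults giving observed Y1=0, Y2=0 are {G1 stuck-at-1, G1 inverted output, G2 stuck-at-0, G2 inverted output, G3 stuck-at-1, G3 inverted output, G4 stuck-at-1, G4 inverted output, G5 stuck-at-1, G5 inverted output, G6 stuck-at-0, G6 inverted output}.
Test 2 (P=1, Q=1, R=1, S=0): fault-free G1=0, G2=1, G3=0, G4=0, G5=0, G6=1, G7=0 → Y1=1, Y2=0; observed Y1=1, Y2=0. Eliminates G2 stuck-at-0, G2 inverted output, G3 stuck-at-1, G3 inverted output, G4 stuck-at-1, G4 inverted output, G5 stuck-at-1, G5 inverted output, G6 stuck-at-0, G6 inverted output.
Test 3 (P=1, Q=0, R=0, S=1): fault-free G1=1, G2=0, G3=0, G4=1, G5=1, G6=0, G7=0 → Y1=0, Y2=0; observed Y1=0, Y2=0. Eliminates G1 inverted output.
Only G1 stuck-at-1 is consistent with every test.

G1 stuck-at-1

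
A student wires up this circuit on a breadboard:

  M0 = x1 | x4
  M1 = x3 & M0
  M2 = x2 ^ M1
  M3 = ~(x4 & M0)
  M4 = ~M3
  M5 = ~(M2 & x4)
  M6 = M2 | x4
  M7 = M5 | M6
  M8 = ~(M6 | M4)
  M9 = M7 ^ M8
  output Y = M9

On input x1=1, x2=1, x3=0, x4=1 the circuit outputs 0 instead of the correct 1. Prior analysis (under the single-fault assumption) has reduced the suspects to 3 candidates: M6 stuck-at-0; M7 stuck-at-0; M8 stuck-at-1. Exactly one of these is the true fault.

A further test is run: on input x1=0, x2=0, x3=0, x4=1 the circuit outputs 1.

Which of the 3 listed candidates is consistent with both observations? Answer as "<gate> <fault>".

Evaluate each candidate on input x1=0, x2=0, x3=0, x4=1:
  M6 stuck-at-0: M0=1, M1=0, M2=0, M3=0, M4=1, M5=1, M6=0 [stuck-at-0], M7=1, M8=0, M9=1 → 1 — matches
  M7 stuck-at-0: M0=1, M1=0, M2=0, M3=0, M4=1, M5=1, M6=1, M7=0 [stuck-at-0], M8=0, M9=0 → 0 — eliminated
  M8 stuck-at-1: M0=1, M1=0, M2=0, M3=0, M4=1, M5=1, M6=1, M7=1, M8=1 [stuck-at-1], M9=0 → 0 — eliminated
Only M6 stuck-at-0 reproduces the observed 1.

M6 stuck-at-0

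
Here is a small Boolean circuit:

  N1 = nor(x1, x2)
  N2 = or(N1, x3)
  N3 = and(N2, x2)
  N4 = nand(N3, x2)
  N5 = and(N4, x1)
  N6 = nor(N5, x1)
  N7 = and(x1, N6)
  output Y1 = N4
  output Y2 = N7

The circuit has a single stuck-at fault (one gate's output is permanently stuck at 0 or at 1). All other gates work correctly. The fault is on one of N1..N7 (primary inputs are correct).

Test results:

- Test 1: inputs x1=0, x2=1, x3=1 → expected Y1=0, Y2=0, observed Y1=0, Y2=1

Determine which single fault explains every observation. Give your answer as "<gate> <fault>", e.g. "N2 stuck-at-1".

N7 stuck-at-1

Fault-free values for test 1 (x1=0, x2=1, x3=1): N1=0, N2=1, N3=1, N4=0, N5=0, N6=1, N7=0, giving Y1=0, Y2=0. Observed Y1=0, Y2=1.
Test 1: faults giving observed Y1=0, Y2=1 are {N7 stuck-at-1}.
Only N7 stuck-at-1 is consistent with every test.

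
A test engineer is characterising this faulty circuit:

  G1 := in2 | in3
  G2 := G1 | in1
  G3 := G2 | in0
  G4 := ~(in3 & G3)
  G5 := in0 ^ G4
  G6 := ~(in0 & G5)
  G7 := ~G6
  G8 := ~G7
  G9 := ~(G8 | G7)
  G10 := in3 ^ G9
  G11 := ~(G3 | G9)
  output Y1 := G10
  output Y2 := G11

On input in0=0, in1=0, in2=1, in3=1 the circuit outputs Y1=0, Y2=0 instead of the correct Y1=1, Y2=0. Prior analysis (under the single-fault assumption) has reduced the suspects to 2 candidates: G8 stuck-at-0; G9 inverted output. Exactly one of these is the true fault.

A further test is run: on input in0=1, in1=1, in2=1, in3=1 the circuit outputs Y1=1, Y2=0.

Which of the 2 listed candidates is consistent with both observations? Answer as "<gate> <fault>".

G8 stuck-at-0

Evaluate each candidate on input in0=1, in1=1, in2=1, in3=1:
  G8 stuck-at-0: G1=1, G2=1, G3=1, G4=0, G5=1, G6=0, G7=1, G8=0 [stuck-at-0], G9=0, G10=1, G11=0 → Y1=1, Y2=0 — matches
  G9 inverted output: G1=1, G2=1, G3=1, G4=0, G5=1, G6=0, G7=1, G8=0, G9=1 [inverted output], G10=0, G11=0 → Y1=0, Y2=0 — eliminated
Only G8 stuck-at-0 reproduces the observed Y1=1, Y2=0.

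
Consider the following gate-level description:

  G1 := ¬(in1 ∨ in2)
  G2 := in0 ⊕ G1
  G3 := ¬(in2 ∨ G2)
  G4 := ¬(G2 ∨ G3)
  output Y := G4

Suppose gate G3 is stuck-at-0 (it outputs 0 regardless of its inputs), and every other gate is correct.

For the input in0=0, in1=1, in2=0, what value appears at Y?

1

Propagate with G3 forced: G1=0, G2=0, G3=0 [stuck-at-0], G4=1.
So Y = 1. (Without the fault it would be 0.)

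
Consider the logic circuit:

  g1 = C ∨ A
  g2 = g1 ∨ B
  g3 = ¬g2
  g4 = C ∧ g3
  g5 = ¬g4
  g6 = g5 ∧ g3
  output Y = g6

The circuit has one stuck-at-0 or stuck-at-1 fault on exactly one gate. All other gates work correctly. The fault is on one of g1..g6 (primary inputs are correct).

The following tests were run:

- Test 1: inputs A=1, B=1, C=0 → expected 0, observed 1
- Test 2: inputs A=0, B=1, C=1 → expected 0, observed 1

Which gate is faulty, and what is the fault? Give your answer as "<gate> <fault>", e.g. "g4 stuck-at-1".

Fault-free values for test 1 (A=1, B=1, C=0): g1=1, g2=1, g3=0, g4=0, g5=1, g6=0, giving Y=0. Observed 1.
Test 1: faults giving observed 1 are {g2 stuck-at-0, g3 stuck-at-1, g6 stuck-at-1}.
Test 2 (A=0, B=1, C=1): fault-free g1=1, g2=1, g3=0, g4=0, g5=1, g6=0 → 0; observed 1. Eliminates g2 stuck-at-0, g3 stuck-at-1.
Only g6 stuck-at-1 is consistent with every test.

g6 stuck-at-1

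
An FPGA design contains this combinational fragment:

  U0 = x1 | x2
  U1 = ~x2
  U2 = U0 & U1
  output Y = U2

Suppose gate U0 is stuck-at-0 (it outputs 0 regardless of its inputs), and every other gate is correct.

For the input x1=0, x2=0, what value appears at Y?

0

Propagate with U0 forced: U0=0 [stuck-at-0], U1=1, U2=0.
So Y = 0. (Same as the fault-free value — the fault is masked on this input.)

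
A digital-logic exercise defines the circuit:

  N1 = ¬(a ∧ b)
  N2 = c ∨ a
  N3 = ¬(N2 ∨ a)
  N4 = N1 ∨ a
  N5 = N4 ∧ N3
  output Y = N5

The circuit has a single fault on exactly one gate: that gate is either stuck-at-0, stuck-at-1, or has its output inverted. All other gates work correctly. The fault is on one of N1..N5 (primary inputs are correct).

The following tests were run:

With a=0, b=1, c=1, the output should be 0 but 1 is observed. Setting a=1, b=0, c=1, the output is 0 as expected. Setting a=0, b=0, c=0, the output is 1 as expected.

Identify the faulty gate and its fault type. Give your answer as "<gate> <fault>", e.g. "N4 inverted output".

Fault-free values for test 1 (a=0, b=1, c=1): N1=1, N2=1, N3=0, N4=1, N5=0, giving Y=0. Observed 1.
Test 1: faults giving observed 1 are {N2 stuck-at-0, N2 inverted output, N3 stuck-at-1, N3 inverted output, N5 stuck-at-1, N5 inverted output}.
Test 2 (a=1, b=0, c=1): fault-free N1=1, N2=1, N3=0, N4=1, N5=0 → 0; observed 0. Eliminates N3 stuck-at-1, N3 inverted output, N5 stuck-at-1, N5 inverted output.
Test 3 (a=0, b=0, c=0): fault-free N1=1, N2=0, N3=1, N4=1, N5=1 → 1; observed 1. Eliminates N2 inverted output.
Only N2 stuck-at-0 is consistent with every test.

N2 stuck-at-0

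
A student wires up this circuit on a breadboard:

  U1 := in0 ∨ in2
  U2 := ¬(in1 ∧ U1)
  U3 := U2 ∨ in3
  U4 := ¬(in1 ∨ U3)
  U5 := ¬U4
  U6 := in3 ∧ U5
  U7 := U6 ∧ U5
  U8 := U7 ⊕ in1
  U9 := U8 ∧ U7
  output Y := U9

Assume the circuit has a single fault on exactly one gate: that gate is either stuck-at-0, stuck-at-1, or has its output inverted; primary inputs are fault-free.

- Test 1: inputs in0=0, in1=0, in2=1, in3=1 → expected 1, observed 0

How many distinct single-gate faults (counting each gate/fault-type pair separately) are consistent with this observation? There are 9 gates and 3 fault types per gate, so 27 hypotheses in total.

Fault-free: U1=1, U2=1, U3=1, U4=0, U5=1, U6=1, U7=1, U8=1, U9=1 → 1. Observed 0.
  U1: none of the 3 fault types match ✗
  U2: none of the 3 fault types match ✗
  U3: stuck-at-0, inverted output ✓; others ✗
  U4: stuck-at-1, inverted output ✓; others ✗
  U5: stuck-at-0, inverted output ✓; others ✗
  U6: stuck-at-0, inverted output ✓; others ✗
  U7: stuck-at-0, inverted output ✓; others ✗
  U8: stuck-at-0, inverted output ✓; others ✗
  U9: stuck-at-0, inverted output ✓; others ✗
Consistent faults: {U3 stuck-at-0, U3 inverted output, U4 stuck-at-1, U4 inverted output, U5 stuck-at-0, U5 inverted output, U6 stuck-at-0, U6 inverted output, U7 stuck-at-0, U7 inverted output, U8 stuck-at-0, U8 inverted output, U9 stuck-at-0, U9 inverted output} — 14 in all.

14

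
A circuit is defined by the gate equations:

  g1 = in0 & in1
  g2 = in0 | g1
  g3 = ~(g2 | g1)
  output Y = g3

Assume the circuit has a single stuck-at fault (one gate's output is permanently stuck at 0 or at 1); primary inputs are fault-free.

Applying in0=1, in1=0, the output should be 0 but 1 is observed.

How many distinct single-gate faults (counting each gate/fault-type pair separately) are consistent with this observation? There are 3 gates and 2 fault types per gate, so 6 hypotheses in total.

2

Fault-free: g1=0, g2=1, g3=0 → 0. Observed 1.
  g1 stuck-at-0: output 0 ✗
  g1 stuck-at-1: output 0 ✗
  g2 stuck-at-0: output 1 ✓
  g2 stuck-at-1: output 0 ✗
  g3 stuck-at-0: output 0 ✗
  g3 stuck-at-1: output 1 ✓
Consistent faults: {g2 stuck-at-0, g3 stuck-at-1} — 2 in all.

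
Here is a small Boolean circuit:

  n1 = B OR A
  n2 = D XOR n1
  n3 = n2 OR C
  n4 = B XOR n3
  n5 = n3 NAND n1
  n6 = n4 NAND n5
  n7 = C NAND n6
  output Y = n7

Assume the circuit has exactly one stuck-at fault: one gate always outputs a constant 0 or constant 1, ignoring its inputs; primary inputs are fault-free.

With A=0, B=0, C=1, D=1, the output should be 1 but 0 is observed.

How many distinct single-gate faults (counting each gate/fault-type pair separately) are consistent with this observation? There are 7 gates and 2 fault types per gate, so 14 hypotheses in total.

6

Fault-free: n1=0, n2=1, n3=1, n4=1, n5=1, n6=0, n7=1 → 1. Observed 0.
  n1 stuck-at-0: output 1 ✗
  n1 stuck-at-1: output 0 ✓
  n2 stuck-at-0: output 1 ✗
  n2 stuck-at-1: output 1 ✗
  n3 stuck-at-0: output 0 ✓
  n3 stuck-at-1: output 1 ✗
  n4 stuck-at-0: output 0 ✓
  n4 stuck-at-1: output 1 ✗
  n5 stuck-at-0: output 0 ✓
  n5 stuck-at-1: output 1 ✗
  n6 stuck-at-0: output 1 ✗
  n6 stuck-at-1: output 0 ✓
  n7 stuck-at-0: output 0 ✓
  n7 stuck-at-1: output 1 ✗
Consistent faults: {n1 stuck-at-1, n3 stuck-at-0, n4 stuck-at-0, n5 stuck-at-0, n6 stuck-at-1, n7 stuck-at-0} — 6 in all.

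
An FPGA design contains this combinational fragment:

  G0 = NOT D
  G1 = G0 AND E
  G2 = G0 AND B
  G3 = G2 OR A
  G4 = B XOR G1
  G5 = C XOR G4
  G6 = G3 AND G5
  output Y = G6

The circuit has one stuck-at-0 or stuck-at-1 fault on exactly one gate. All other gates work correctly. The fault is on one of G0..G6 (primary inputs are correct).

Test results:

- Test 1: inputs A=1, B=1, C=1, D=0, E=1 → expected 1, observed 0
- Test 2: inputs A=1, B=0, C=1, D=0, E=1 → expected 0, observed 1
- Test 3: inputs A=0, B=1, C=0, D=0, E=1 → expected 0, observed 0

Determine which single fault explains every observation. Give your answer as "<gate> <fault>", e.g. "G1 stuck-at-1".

Fault-free values for test 1 (A=1, B=1, C=1, D=0, E=1): G0=1, G1=1, G2=1, G3=1, G4=0, G5=1, G6=1, giving Y=1. Observed 0.
Test 1: faults giving observed 0 are {G0 stuck-at-0, G1 stuck-at-0, G3 stuck-at-0, G4 stuck-at-1, G5 stuck-at-0, G6 stuck-at-0}.
Test 2 (A=1, B=0, C=1, D=0, E=1): fault-free G0=1, G1=1, G2=0, G3=1, G4=1, G5=0, G6=0 → 0; observed 1. Eliminates G3 stuck-at-0, G4 stuck-at-1, G5 stuck-at-0, G6 stuck-at-0.
Test 3 (A=0, B=1, C=0, D=0, E=1): fault-free G0=1, G1=1, G2=1, G3=1, G4=0, G5=0, G6=0 → 0; observed 0. Eliminates G1 stuck-at-0.
Only G0 stuck-at-0 is consistent with every test.

G0 stuck-at-0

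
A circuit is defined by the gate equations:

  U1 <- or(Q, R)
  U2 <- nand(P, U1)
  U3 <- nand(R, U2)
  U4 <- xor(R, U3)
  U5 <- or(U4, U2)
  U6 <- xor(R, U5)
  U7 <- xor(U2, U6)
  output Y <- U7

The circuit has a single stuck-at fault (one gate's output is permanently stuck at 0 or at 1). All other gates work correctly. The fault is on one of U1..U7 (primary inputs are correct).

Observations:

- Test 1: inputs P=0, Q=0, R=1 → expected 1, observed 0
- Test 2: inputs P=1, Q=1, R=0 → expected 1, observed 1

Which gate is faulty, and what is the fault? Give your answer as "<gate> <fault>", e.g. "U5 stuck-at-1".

U6 stuck-at-1

Fault-free values for test 1 (P=0, Q=0, R=1): U1=1, U2=1, U3=0, U4=1, U5=1, U6=0, U7=1, giving Y=1. Observed 0.
Test 1: faults giving observed 0 are {U5 stuck-at-0, U6 stuck-at-1, U7 stuck-at-0}.
Test 2 (P=1, Q=1, R=0): fault-free U1=1, U2=0, U3=1, U4=1, U5=1, U6=1, U7=1 → 1; observed 1. Eliminates U5 stuck-at-0, U7 stuck-at-0.
Only U6 stuck-at-1 is consistent with every test.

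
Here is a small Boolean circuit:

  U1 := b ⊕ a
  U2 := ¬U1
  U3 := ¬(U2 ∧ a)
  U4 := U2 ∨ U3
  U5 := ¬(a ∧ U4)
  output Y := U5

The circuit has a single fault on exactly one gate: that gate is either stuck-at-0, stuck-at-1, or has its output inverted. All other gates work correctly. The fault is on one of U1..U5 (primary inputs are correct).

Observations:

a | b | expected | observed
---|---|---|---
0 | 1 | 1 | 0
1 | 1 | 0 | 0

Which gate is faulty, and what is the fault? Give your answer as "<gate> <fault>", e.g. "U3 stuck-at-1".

Fault-free values for test 1 (a=0, b=1): U1=1, U2=0, U3=1, U4=1, U5=1, giving Y=1. Observed 0.
Test 1: faults giving observed 0 are {U5 stuck-at-0, U5 inverted output}.
Test 2 (a=1, b=1): fault-free U1=0, U2=1, U3=0, U4=1, U5=0 → 0; observed 0. Eliminates U5 inverted output.
Only U5 stuck-at-0 is consistent with every test.

U5 stuck-at-0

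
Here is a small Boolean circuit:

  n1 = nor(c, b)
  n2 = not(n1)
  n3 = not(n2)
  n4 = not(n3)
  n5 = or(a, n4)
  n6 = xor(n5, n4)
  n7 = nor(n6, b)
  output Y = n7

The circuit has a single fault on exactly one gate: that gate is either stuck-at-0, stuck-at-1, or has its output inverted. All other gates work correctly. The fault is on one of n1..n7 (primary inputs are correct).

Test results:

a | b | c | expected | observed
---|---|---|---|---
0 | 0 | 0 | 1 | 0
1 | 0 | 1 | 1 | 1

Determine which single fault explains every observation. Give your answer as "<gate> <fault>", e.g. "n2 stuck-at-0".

Fault-free values for test 1 (a=0, b=0, c=0): n1=1, n2=0, n3=1, n4=0, n5=0, n6=0, n7=1, giving Y=1. Observed 0.
Test 1: faults giving observed 0 are {n5 stuck-at-1, n5 inverted output, n6 stuck-at-1, n6 inverted output, n7 stuck-at-0, n7 inverted output}.
Test 2 (a=1, b=0, c=1): fault-free n1=0, n2=1, n3=0, n4=1, n5=1, n6=0, n7=1 → 1; observed 1. Eliminates n5 inverted output, n6 stuck-at-1, n6 inverted output, n7 stuck-at-0, n7 inverted output.
Only n5 stuck-at-1 is consistent with every test.

n5 stuck-at-1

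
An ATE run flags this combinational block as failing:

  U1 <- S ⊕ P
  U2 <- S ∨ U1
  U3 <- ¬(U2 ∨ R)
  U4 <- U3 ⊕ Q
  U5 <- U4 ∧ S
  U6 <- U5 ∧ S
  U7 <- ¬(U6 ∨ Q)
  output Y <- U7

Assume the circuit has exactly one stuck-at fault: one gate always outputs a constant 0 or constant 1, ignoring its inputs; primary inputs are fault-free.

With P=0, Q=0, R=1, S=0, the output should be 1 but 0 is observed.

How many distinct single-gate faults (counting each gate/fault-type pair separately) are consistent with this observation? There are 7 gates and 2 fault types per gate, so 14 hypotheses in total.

2

Fault-free: U1=0, U2=0, U3=0, U4=0, U5=0, U6=0, U7=1 → 1. Observed 0.
  U1 stuck-at-0: output 1 ✗
  U1 stuck-at-1: output 1 ✗
  U2 stuck-at-0: output 1 ✗
  U2 stuck-at-1: output 1 ✗
  U3 stuck-at-0: output 1 ✗
  U3 stuck-at-1: output 1 ✗
  U4 stuck-at-0: output 1 ✗
  U4 stuck-at-1: output 1 ✗
  U5 stuck-at-0: output 1 ✗
  U5 stuck-at-1: output 1 ✗
  U6 stuck-at-0: output 1 ✗
  U6 stuck-at-1: output 0 ✓
  U7 stuck-at-0: output 0 ✓
  U7 stuck-at-1: output 1 ✗
Consistent faults: {U6 stuck-at-1, U7 stuck-at-0} — 2 in all.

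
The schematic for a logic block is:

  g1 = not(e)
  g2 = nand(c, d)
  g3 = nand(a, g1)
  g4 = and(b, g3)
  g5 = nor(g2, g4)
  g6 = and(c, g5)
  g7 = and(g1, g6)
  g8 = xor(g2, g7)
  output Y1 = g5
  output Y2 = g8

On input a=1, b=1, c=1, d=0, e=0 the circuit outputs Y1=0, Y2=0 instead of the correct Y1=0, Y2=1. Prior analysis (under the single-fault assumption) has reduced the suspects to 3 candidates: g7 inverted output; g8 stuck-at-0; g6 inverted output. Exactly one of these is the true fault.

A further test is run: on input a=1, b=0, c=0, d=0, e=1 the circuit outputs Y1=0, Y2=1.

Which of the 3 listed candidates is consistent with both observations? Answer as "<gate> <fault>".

Evaluate each candidate on input a=1, b=0, c=0, d=0, e=1:
  g7 inverted output: g1=0, g2=1, g3=1, g4=0, g5=0, g6=0, g7=1 [inverted output], g8=0 → Y1=0, Y2=0 — eliminated
  g8 stuck-at-0: g1=0, g2=1, g3=1, g4=0, g5=0, g6=0, g7=0, g8=0 [stuck-at-0] → Y1=0, Y2=0 — eliminated
  g6 inverted output: g1=0, g2=1, g3=1, g4=0, g5=0, g6=1 [inverted output], g7=0, g8=1 → Y1=0, Y2=1 — matches
Only g6 inverted output reproduces the observed Y1=0, Y2=1.

g6 inverted output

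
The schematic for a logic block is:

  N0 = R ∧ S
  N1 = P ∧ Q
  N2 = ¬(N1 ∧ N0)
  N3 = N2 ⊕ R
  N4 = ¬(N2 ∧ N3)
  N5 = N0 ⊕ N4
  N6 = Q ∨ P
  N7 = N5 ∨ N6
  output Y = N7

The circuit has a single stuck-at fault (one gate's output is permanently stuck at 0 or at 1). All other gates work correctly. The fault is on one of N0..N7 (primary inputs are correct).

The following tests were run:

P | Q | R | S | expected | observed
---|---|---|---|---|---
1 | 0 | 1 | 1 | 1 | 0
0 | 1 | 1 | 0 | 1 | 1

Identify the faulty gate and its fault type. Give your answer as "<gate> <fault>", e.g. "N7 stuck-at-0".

Fault-free values for test 1 (P=1, Q=0, R=1, S=1): N0=1, N1=0, N2=1, N3=0, N4=1, N5=0, N6=1, N7=1, giving Y=1. Observed 0.
Test 1: faults giving observed 0 are {N6 stuck-at-0, N7 stuck-at-0}.
Test 2 (P=0, Q=1, R=1, S=0): fault-free N0=0, N1=0, N2=1, N3=0, N4=1, N5=1, N6=1, N7=1 → 1; observed 1. Eliminates N7 stuck-at-0.
Only N6 stuck-at-0 is consistent with every test.

N6 stuck-at-0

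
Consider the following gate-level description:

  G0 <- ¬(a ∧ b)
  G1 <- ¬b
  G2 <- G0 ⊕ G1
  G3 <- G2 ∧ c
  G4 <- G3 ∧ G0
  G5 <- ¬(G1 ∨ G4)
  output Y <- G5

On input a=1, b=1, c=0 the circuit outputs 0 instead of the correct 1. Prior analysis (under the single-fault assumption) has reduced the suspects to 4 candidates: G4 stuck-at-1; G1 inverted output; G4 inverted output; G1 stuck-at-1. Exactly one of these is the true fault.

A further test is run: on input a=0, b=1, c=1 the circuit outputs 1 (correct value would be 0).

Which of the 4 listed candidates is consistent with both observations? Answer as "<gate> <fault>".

Evaluate each candidate on input a=0, b=1, c=1:
  G4 stuck-at-1: G0=1, G1=0, G2=1, G3=1, G4=1 [stuck-at-1], G5=0 → 0 — eliminated
  G1 inverted output: G0=1, G1=1 [inverted output], G2=0, G3=0, G4=0, G5=0 → 0 — eliminated
  G4 inverted output: G0=1, G1=0, G2=1, G3=1, G4=0 [inverted output], G5=1 → 1 — matches
  G1 stuck-at-1: G0=1, G1=1 [stuck-at-1], G2=0, G3=0, G4=0, G5=0 → 0 — eliminated
Only G4 inverted output reproduces the observed 1.

G4 inverted output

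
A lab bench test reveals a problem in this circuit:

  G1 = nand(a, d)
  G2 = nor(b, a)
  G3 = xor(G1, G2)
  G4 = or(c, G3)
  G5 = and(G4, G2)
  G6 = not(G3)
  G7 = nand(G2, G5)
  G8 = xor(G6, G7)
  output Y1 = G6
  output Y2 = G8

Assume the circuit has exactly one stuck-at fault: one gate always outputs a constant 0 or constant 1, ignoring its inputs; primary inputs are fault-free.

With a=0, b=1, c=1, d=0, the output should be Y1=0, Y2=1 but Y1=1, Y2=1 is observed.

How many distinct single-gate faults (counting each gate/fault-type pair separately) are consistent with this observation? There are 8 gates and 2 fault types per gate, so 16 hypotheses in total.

Fault-free: G1=1, G2=0, G3=1, G4=1, G5=0, G6=0, G7=1, G8=1 → Y1=0, Y2=1. Observed Y1=1, Y2=1.
  G1: none of the 2 fault types match ✗
  G2: stuck-at-1 ✓; others ✗
  G3: none of the 2 fault types match ✗
  G4: none of the 2 fault types match ✗
  G5: none of the 2 fault types match ✗
  G6: none of the 2 fault types match ✗
  G7: none of the 2 fault types match ✗
  G8: none of the 2 fault types match ✗
Consistent faults: {G2 stuck-at-1} — 1 in all.

1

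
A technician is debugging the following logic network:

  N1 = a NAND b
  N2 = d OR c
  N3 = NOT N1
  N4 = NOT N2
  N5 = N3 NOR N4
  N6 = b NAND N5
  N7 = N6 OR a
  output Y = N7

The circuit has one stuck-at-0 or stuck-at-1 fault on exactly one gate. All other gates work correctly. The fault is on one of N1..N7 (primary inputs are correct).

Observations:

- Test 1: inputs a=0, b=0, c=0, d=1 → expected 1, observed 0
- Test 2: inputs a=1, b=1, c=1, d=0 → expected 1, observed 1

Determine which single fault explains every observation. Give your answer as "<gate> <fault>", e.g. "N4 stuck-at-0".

N6 stuck-at-0

Fault-free values for test 1 (a=0, b=0, c=0, d=1): N1=1, N2=1, N3=0, N4=0, N5=1, N6=1, N7=1, giving Y=1. Observed 0.
Test 1: faults giving observed 0 are {N6 stuck-at-0, N7 stuck-at-0}.
Test 2 (a=1, b=1, c=1, d=0): fault-free N1=0, N2=1, N3=1, N4=0, N5=0, N6=1, N7=1 → 1; observed 1. Eliminates N7 stuck-at-0.
Only N6 stuck-at-0 is consistent with every test.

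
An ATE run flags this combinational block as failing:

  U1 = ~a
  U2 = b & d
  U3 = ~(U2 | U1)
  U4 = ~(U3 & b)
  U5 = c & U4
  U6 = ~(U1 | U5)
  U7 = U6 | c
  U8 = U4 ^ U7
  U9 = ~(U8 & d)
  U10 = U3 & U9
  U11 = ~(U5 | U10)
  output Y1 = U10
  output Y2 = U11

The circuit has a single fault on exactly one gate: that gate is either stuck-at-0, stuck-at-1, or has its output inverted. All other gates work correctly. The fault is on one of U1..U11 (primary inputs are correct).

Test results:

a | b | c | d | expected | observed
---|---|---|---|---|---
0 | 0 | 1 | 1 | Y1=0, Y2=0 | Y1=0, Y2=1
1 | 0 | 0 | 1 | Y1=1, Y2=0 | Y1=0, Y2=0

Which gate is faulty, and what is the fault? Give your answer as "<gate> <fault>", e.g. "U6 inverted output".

U5 inverted output

Fault-free values for test 1 (a=0, b=0, c=1, d=1): U1=1, U2=0, U3=0, U4=1, U5=1, U6=0, U7=1, U8=0, U9=1, U10=0, U11=0, giving Y1=0, Y2=0. Observed Y1=0, Y2=1.
Test 1: faults giving observed Y1=0, Y2=1 are {U4 stuck-at-0, U4 inverted output, U5 stuck-at-0, U5 inverted output, U11 stuck-at-1, U11 inverted output}.
Test 2 (a=1, b=0, c=0, d=1): fault-free U1=0, U2=0, U3=1, U4=1, U5=0, U6=1, U7=1, U8=0, U9=1, U10=1, U11=0 → Y1=1, Y2=0; observed Y1=0, Y2=0. Eliminates U4 stuck-at-0, U4 inverted output, U5 stuck-at-0, U11 stuck-at-1, U11 inverted output.
Only U5 inverted output is consistent with every test.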